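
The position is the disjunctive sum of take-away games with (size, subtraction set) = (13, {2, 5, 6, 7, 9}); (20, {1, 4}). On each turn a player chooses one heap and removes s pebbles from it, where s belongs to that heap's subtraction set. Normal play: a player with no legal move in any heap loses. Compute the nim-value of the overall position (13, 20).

4

Heap A, S = {2, 5, 6, 7, 9}:
n :  0  1  2  3  4  5  6  7  8  9 10 11 12 13
G :  0  0  1  1  0  2  1  3  2  2  3  3  0  4
G_A(13) = 4.
Heap B, S = {1, 4}:
G(0) = 0
G(1) = mex{0} = 1
G(2) = mex{1} = 0
G(3) = mex{0} = 1
G(4) = mex{1,0} = 2
G(5) = mex{2,1} = 0
G(6) = mex{0,0} = 1
G(7) = mex{1,1} = 0
G(8) = mex{0,2} = 1
G(9) = mex{1,0} = 2
G(10) = mex{2,1} = 0
G(11) = mex{0,0} = 1
G(12) = mex{1,1} = 0
G(13) = mex{0,2} = 1
G(14) = mex{1,0} = 2
G(15) = mex{2,1} = 0
G(16) = mex{0,0} = 1
G(17) = mex{1,1} = 0
G(18) = mex{0,2} = 1
G(19) = mex{1,0} = 2
G(20) = mex{2,1} = 0
G_B(20) = 0.
Combined Grundy value = 4 ⊕ 0 = 4.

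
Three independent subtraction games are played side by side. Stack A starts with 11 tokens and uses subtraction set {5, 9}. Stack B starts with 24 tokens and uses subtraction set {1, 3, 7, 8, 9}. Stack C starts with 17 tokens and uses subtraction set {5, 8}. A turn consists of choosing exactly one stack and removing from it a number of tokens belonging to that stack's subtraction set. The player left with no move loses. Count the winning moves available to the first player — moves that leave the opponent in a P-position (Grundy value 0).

0

Stack A, S = {5, 9}:
G(0) = 0
G(1) = mex{} = 0
G(2) = mex{} = 0
G(3) = mex{} = 0
G(4) = mex{} = 0
G(5) = mex{0} = 1
G(6) = mex{0} = 1
G(7) = mex{0} = 1
G(8) = mex{0} = 1
G(9) = mex{0,0} = 1
G(10) = mex{1,0} = 2
G(11) = mex{1,0} = 2
G_A(11) = 2.
Stack B, S = {1, 3, 7, 8, 9}:
G(0) = 0
G(1) = mex{0} = 1
G(2) = mex{1} = 0
G(3) = mex{0,0} = 1
G(4) = mex{1,1} = 0
G(5) = mex{0,0} = 1
G(6) = mex{1,1} = 0
G(7) = mex{0,0,0} = 1
G(8) = mex{1,1,1,0} = 2
G(9) = mex{2,0,0,1,0} = 3
G(10) = mex{3,1,1,0,1} = 2
G(11) = mex{2,2,0,1,0} = 3
G(12) = mex{3,3,1,0,1} = 2
G(13) = mex{2,2,0,1,0} = 3
G(14) = mex{3,3,1,0,1} = 2
G(15) = mex{2,2,2,1,0} = 3
G(16) = mex{3,3,3,2,1} = 0
G(17) = mex{0,2,2,3,2} = 1
G(18) = mex{1,3,3,2,3} = 0
G(19) = mex{0,0,2,3,2} = 1
G(20) = mex{1,1,3,2,3} = 0
G(21) = mex{0,0,2,3,2} = 1
G(22) = mex{1,1,3,2,3} = 0
G(23) = mex{0,0,0,3,2} = 1
G(24) = mex{1,1,1,0,3} = 2
G_B(24) = 2.
Stack C, S = {5, 8}:
G(0) = 0
G(1) = mex{} = 0
G(2) = mex{} = 0
G(3) = mex{} = 0
G(4) = mex{} = 0
G(5) = mex{0} = 1
G(6) = mex{0} = 1
G(7) = mex{0} = 1
G(8) = mex{0,0} = 1
G(9) = mex{0,0} = 1
G(10) = mex{1,0} = 2
G(11) = mex{1,0} = 2
G(12) = mex{1,0} = 2
G(13) = mex{1,1} = 0
G(14) = mex{1,1} = 0
G(15) = mex{2,1} = 0
G(16) = mex{2,1} = 0
G(17) = mex{2,1} = 0
G_C(17) = 0.
Combined Grundy value = 2 ⊕ 2 ⊕ 0 = 0.
A winning move leaves total XOR = 0, i.e. changes one component's Grundy value g to g ⊕ X where X is the current total.
Stack A: target g' = 2⊕0 = 2, but every legal move changes the Grundy value (mex property), so 0 moves.
Stack B: target g' = 2⊕0 = 2, but every legal move changes the Grundy value (mex property), so 0 moves.
Stack C: target g' = 0⊕0 = 0, but every legal move changes the Grundy value (mex property), so 0 moves.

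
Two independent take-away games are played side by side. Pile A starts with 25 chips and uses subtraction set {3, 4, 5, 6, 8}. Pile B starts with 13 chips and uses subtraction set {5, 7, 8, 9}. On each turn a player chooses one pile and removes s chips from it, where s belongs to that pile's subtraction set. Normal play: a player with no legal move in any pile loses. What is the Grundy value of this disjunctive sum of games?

3

Pile A, S = {3, 4, 5, 6, 8}:
G(0) = 0
G(1) = mex{} = 0
G(2) = mex{} = 0
G(3) = mex{0} = 1
G(4) = mex{0,0} = 1
G(5) = mex{0,0,0} = 1
G(6) = mex{1,0,0,0} = 2
G(7) = mex{1,1,0,0} = 2
G(8) = mex{1,1,1,0,0} = 2
G(9) = mex{2,1,1,1,0} = 3
G(10) = mex{2,2,1,1,0} = 3
G(11) = mex{2,2,2,1,1} = 0
G(12) = mex{3,2,2,2,1} = 0
G(13) = mex{3,3,2,2,1} = 0
G(14) = mex{0,3,3,2,2} = 1
G(15) = mex{0,0,3,3,2} = 1
G(16) = mex{0,0,0,3,2} = 1
G(17) = mex{1,0,0,0,3} = 2
G(18) = mex{1,1,0,0,3} = 2
G(19) = mex{1,1,1,0,0} = 2
G(20) = mex{2,1,1,1,0} = 3
G(21) = mex{2,2,1,1,0} = 3
G(22) = mex{2,2,2,1,1} = 0
G(23) = mex{3,2,2,2,1} = 0
G(24) = mex{3,3,2,2,1} = 0
G(25) = mex{0,3,3,2,2} = 1
G_A(25) = 1.
Pile B, S = {5, 7, 8, 9}:
n :  0  1  2  3  4  5  6  7  8  9 10 11 12 13
G :  0  0  0  0  0  1  1  1  1  1  2  2  2  2
G_B(13) = 2.
Combined Grundy value = 1 ⊕ 2 = 3.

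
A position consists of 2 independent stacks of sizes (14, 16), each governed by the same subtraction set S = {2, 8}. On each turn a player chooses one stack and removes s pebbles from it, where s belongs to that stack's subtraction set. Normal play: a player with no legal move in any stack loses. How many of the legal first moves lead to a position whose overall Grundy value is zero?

All stacks use S = {2, 8}:
n :  0  1  2  3  4  5  6  7  8  9 10 11 12 13 14 15 16
G :  0  0  1  1  0  0  1  1  2  2  0  0  1  1  0  0  1
Stack A: G(14) = 0.
Stack B: G(16) = 1.
Combined Grundy value = 0 ⊕ 1 = 1.
A winning move leaves total XOR = 0, i.e. changes one component's Grundy value g to g ⊕ X where X is the current total.
Stack A: need g' = 0⊕1 = 1. Options: 14−2→G=1, 14−8→G=1. Hits: 2.
Stack B: need g' = 1⊕1 = 0. Options: 16−2→G=0, 16−8→G=2. Hits: 1.

3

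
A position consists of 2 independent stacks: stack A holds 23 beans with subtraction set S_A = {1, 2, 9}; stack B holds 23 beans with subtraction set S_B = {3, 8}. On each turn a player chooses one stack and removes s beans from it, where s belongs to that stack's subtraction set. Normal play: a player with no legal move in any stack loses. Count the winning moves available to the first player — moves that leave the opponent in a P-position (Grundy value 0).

0

Stack A, S = {1, 2, 9}:
G(0) = 0
G(1) = mex{0} = 1
G(2) = mex{1,0} = 2
G(3) = mex{2,1} = 0
G(4) = mex{0,2} = 1
G(5) = mex{1,0} = 2
G(6) = mex{2,1} = 0
G(7) = mex{0,2} = 1
G(8) = mex{1,0} = 2
G(9) = mex{2,1,0} = 3
G(10) = mex{3,2,1} = 0
G(11) = mex{0,3,2} = 1
G(12) = mex{1,0,0} = 2
G(13) = mex{2,1,1} = 0
G(14) = mex{0,2,2} = 1
G(15) = mex{1,0,0} = 2
G(16) = mex{2,1,1} = 0
G(17) = mex{0,2,2} = 1
G(18) = mex{1,0,3} = 2
G(19) = mex{2,1,0} = 3
G(20) = mex{3,2,1} = 0
G(21) = mex{0,3,2} = 1
G(22) = mex{1,0,0} = 2
G(23) = mex{2,1,1} = 0
G_A(23) = 0.
Stack B, S = {3, 8}:
n :  0  1  2  3  4  5  6  7  8  9 10 11 12 13 14 15 16 17 18 19 20 21 22 23
G :  0  0  0  1  1  1  0  0  2  1  1  0  0  0  1  1  1  0  0  2  1  1  0  0
G_B(23) = 0.
Combined Grundy value = 0 ⊕ 0 = 0.
A winning move leaves total XOR = 0, i.e. changes one component's Grundy value g to g ⊕ X where X is the current total.
Stack A: target g' = 0⊕0 = 0, but every legal move changes the Grundy value (mex property), so 0 moves.
Stack B: target g' = 0⊕0 = 0, but every legal move changes the Grundy value (mex property), so 0 moves.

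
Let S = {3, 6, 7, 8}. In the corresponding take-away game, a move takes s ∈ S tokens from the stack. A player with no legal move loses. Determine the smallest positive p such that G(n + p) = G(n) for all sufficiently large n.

11

n :  0  1  2  3  4  5  6  7  8  9 10 11 12 13 14 15 16 17 18 19 20 21 22 23
G :  0  0  0  1  1  1  2  2  2  3  3  0  0  0  1  1  1  2  2  2  3  3  0  0
G(n+11) = G(n) holds for n = 0,…,7 (a full window of length max(S) = 8), so the sequence is purely periodic with period 11.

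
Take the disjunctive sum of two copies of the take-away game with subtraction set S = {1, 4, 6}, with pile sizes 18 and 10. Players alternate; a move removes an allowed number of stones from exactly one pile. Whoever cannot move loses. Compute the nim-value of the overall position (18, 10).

1

All piles use S = {1, 4, 6}:
G(0) = 0
G(1) = mex{0} = 1
G(2) = mex{1} = 0
G(3) = mex{0} = 1
G(4) = mex{1,0} = 2
G(5) = mex{2,1} = 0
G(6) = mex{0,0,0} = 1
G(7) = mex{1,1,1} = 0
G(8) = mex{0,2,0} = 1
G(9) = mex{1,0,1} = 2
G(10) = mex{2,1,2} = 0
G(11) = mex{0,0,0} = 1
G(12) = mex{1,1,1} = 0
G(13) = mex{0,2,0} = 1
G(14) = mex{1,0,1} = 2
G(15) = mex{2,1,2} = 0
G(16) = mex{0,0,0} = 1
G(17) = mex{1,1,1} = 0
G(18) = mex{0,2,0} = 1
Pile A: G(18) = 1.
Pile B: G(10) = 0.
Combined Grundy value = 1 ⊕ 0 = 1.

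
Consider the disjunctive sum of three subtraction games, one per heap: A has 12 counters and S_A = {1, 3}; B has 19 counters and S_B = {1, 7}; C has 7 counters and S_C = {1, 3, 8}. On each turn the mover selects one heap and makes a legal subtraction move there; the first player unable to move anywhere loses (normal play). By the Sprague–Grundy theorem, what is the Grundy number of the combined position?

0

Heap A, S = {1, 3}:
G(0) = 0
G(1) = mex{0} = 1
G(2) = mex{1} = 0
G(3) = mex{0,0} = 1
G(4) = mex{1,1} = 0
G(5) = mex{0,0} = 1
G(6) = mex{1,1} = 0
G(7) = mex{0,0} = 1
G(8) = mex{1,1} = 0
G(9) = mex{0,0} = 1
G(10) = mex{1,1} = 0
G(11) = mex{0,0} = 1
G(12) = mex{1,1} = 0
G_A(12) = 0.
Heap B, S = {1, 7}:
n :  0  1  2  3  4  5  6  7  8  9 10 11 12 13 14 15 16 17 18 19
G :  0  1  0  1  0  1  0  1  0  1  0  1  0  1  0  1  0  1  0  1
G_B(19) = 1.
Heap C, S = {1, 3, 8}:
G(0) = 0
G(1) = mex{0} = 1
G(2) = mex{1} = 0
G(3) = mex{0,0} = 1
G(4) = mex{1,1} = 0
G(5) = mex{0,0} = 1
G(6) = mex{1,1} = 0
G(7) = mex{0,0} = 1
G_C(7) = 1.
Combined Grundy value = 0 ⊕ 1 ⊕ 1 = 0.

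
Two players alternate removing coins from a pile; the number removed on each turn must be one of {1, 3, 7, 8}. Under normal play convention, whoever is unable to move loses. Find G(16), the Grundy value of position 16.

1

n :  0  1  2  3  4  5  6  7  8  9 10 11 12 13 14 15 16
G :  0  1  0  1  0  1  0  1  2  3  2  3  2  3  2  0  1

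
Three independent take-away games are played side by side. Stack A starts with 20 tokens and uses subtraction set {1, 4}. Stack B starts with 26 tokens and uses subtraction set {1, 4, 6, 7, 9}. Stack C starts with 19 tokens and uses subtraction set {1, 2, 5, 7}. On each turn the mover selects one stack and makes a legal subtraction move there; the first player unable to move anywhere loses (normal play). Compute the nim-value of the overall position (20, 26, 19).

Stack A, S = {1, 4}:
n :  0  1  2  3  4  5  6  7  8  9 10 11 12 13 14 15 16 17 18 19 20
G :  0  1  0  1  2  0  1  0  1  2  0  1  0  1  2  0  1  0  1  2  0
G_A(20) = 0.
Stack B, S = {1, 4, 6, 7, 9}:
n :  0  1  2  3  4  5  6  7  8  9 10 11 12 13 14 15 16 17 18 19 20 21 22 23 24 25 26
G :  0  1  0  1  2  0  1  2  3  2  0  1  2  0  1  0  1  2  0  1  2  3  2  0  1  2  0
G_B(26) = 0.
Stack C, S = {1, 2, 5, 7}:
n :  0  1  2  3  4  5  6  7  8  9 10 11 12 13 14 15 16 17 18 19
G :  0  1  2  0  1  2  0  1  2  0  1  2  0  1  2  0  1  2  0  1
G_C(19) = 1.
Combined Grundy value = 0 ⊕ 0 ⊕ 1 = 1.

1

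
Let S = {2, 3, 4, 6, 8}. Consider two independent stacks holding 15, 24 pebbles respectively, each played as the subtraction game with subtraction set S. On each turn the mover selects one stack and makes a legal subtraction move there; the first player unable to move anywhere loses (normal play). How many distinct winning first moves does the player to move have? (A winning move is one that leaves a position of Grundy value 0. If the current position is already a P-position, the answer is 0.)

0

All stacks use S = {2, 3, 4, 6, 8}:
G(0) = 0
G(1) = mex{} = 0
G(2) = mex{0} = 1
G(3) = mex{0,0} = 1
G(4) = mex{1,0,0} = 2
G(5) = mex{1,1,0} = 2
G(6) = mex{2,1,1,0} = 3
G(7) = mex{2,2,1,0} = 3
G(8) = mex{3,2,2,1,0} = 4
G(9) = mex{3,3,2,1,0} = 4
G(10) = mex{4,3,3,2,1} = 0
G(11) = mex{4,4,3,2,1} = 0
G(12) = mex{0,4,4,3,2} = 1
G(13) = mex{0,0,4,3,2} = 1
G(14) = mex{1,0,0,4,3} = 2
G(15) = mex{1,1,0,4,3} = 2
G(16) = mex{2,1,1,0,4} = 3
G(17) = mex{2,2,1,0,4} = 3
G(18) = mex{3,2,2,1,0} = 4
G(19) = mex{3,3,2,1,0} = 4
G(20) = mex{4,3,3,2,1} = 0
G(21) = mex{4,4,3,2,1} = 0
G(22) = mex{0,4,4,3,2} = 1
G(23) = mex{0,0,4,3,2} = 1
G(24) = mex{1,0,0,4,3} = 2
Stack A: G(15) = 2.
Stack B: G(24) = 2.
Combined Grundy value = 2 ⊕ 2 = 0.
A winning move leaves total XOR = 0, i.e. changes one component's Grundy value g to g ⊕ X where X is the current total.
Stack A: target g' = 2⊕0 = 2, but every legal move changes the Grundy value (mex property), so 0 moves.
Stack B: target g' = 2⊕0 = 2, but every legal move changes the Grundy value (mex property), so 0 moves.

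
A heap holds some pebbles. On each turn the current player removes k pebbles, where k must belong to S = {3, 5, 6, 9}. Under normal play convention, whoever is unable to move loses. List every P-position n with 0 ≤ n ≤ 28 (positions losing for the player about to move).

G(0) = 0
G(1) = mex{} = 0
G(2) = mex{} = 0
G(3) = mex{0} = 1
G(4) = mex{0} = 1
G(5) = mex{0,0} = 1
G(6) = mex{1,0,0} = 2
G(7) = mex{1,0,0} = 2
G(8) = mex{1,1,0} = 2
G(9) = mex{2,1,1,0} = 3
G(10) = mex{2,1,1,0} = 3
G(11) = mex{2,2,1,0} = 3
G(12) = mex{3,2,2,1} = 0
G(13) = mex{3,2,2,1} = 0
G(14) = mex{3,3,2,1} = 0
G(15) = mex{0,3,3,2} = 1
G(16) = mex{0,3,3,2} = 1
G(17) = mex{0,0,3,2} = 1
G(18) = mex{1,0,0,3} = 2
G(19) = mex{1,0,0,3} = 2
G(20) = mex{1,1,0,3} = 2
G(21) = mex{2,1,1,0} = 3
G(22) = mex{2,1,1,0} = 3
G(23) = mex{2,2,1,0} = 3
G(24) = mex{3,2,2,1} = 0
G(25) = mex{3,2,2,1} = 0
G(26) = mex{3,3,2,1} = 0
G(27) = mex{0,3,3,2} = 1
G(28) = mex{0,3,3,2} = 1
P-positions are exactly the n with G(n) = 0.

0, 1, 2, 12, 13, 14, 24, 25, 26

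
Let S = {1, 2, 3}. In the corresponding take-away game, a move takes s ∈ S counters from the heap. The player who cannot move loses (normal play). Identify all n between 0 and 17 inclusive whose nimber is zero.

0, 4, 8, 12, 16

n :  0  1  2  3  4  5  6  7  8  9 10 11 12 13 14 15 16 17
G :  0  1  2  3  0  1  2  3  0  1  2  3  0  1  2  3  0  1
P-positions are exactly the n with G(n) = 0.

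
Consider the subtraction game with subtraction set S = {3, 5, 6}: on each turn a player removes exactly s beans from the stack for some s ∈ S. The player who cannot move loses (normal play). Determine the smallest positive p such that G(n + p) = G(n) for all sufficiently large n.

n :  0  1  2  3  4  5  6  7  8  9 10 11 12 13 14 15 16 17 18 19
G :  0  0  0  1  1  1  2  2  2  0  0  0  1  1  1  2  2  2  0  0
G(n+9) = G(n) holds for n = 0,…,5 (a full window of length max(S) = 6), so the sequence is purely periodic with period 9.

9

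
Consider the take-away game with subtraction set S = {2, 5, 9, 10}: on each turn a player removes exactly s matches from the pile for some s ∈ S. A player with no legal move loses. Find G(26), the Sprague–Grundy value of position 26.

0

n :  0  1  2  3  4  5  6  7  8  9 10 11 12 13 14 15 16 17 18 19 20 21 22 23 24 25 26
G :  0  0  1  1  0  2  1  0  0  1  1  2  2  3  3  0  4  1  2  0  3  1  0  0  1  1  0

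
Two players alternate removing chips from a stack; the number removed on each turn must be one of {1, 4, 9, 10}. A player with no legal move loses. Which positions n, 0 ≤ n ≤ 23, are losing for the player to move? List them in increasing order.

0, 2, 5, 7, 13, 18, 20

G(0) = 0
G(1) = mex{0} = 1
G(2) = mex{1} = 0
G(3) = mex{0} = 1
G(4) = mex{1,0} = 2
G(5) = mex{2,1} = 0
G(6) = mex{0,0} = 1
G(7) = mex{1,1} = 0
G(8) = mex{0,2} = 1
G(9) = mex{1,0,0} = 2
G(10) = mex{2,1,1,0} = 3
G(11) = mex{3,0,0,1} = 2
G(12) = mex{2,1,1,0} = 3
G(13) = mex{3,2,2,1} = 0
G(14) = mex{0,3,0,2} = 1
G(15) = mex{1,2,1,0} = 3
G(16) = mex{3,3,0,1} = 2
G(17) = mex{2,0,1,0} = 3
G(18) = mex{3,1,2,1} = 0
G(19) = mex{0,3,3,2} = 1
G(20) = mex{1,2,2,3} = 0
G(21) = mex{0,3,3,2} = 1
G(22) = mex{1,0,0,3} = 2
G(23) = mex{2,1,1,0} = 3
P-positions are exactly the n with G(n) = 0.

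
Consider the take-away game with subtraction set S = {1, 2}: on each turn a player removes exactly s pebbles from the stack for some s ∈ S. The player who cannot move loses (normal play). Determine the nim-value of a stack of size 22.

1

G(0) = 0
G(1) = mex{0} = 1
G(2) = mex{1,0} = 2
G(3) = mex{2,1} = 0
G(4) = mex{0,2} = 1
G(5) = mex{1,0} = 2
G(6) = mex{2,1} = 0
G(7) = mex{0,2} = 1
G(8) = mex{1,0} = 2
G(9) = mex{2,1} = 0
G(10) = mex{0,2} = 1
G(11) = mex{1,0} = 2
G(12) = mex{2,1} = 0
G(13) = mex{0,2} = 1
G(14) = mex{1,0} = 2
G(15) = mex{2,1} = 0
G(16) = mex{0,2} = 1
G(17) = mex{1,0} = 2
G(18) = mex{2,1} = 0
G(19) = mex{0,2} = 1
G(20) = mex{1,0} = 2
G(21) = mex{2,1} = 0
G(22) = mex{0,2} = 1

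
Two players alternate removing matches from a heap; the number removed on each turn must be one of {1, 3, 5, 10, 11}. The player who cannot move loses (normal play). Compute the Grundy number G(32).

2

G(0) = 0
G(1) = mex{0} = 1
G(2) = mex{1} = 0
G(3) = mex{0,0} = 1
G(4) = mex{1,1} = 0
G(5) = mex{0,0,0} = 1
G(6) = mex{1,1,1} = 0
G(7) = mex{0,0,0} = 1
G(8) = mex{1,1,1} = 0
G(9) = mex{0,0,0} = 1
G(10) = mex{1,1,1,0} = 2
G(11) = mex{2,0,0,1,0} = 3
G(12) = mex{3,1,1,0,1} = 2
G(13) = mex{2,2,0,1,0} = 3
G(14) = mex{3,3,1,0,1} = 2
G(15) = mex{2,2,2,1,0} = 3
G(16) = mex{3,3,3,0,1} = 2
G(17) = mex{2,2,2,1,0} = 3
G(18) = mex{3,3,3,0,1} = 2
G(19) = mex{2,2,2,1,0} = 3
G(20) = mex{3,3,3,2,1} = 0
G(21) = mex{0,2,2,3,2} = 1
G(22) = mex{1,3,3,2,3} = 0
G(23) = mex{0,0,2,3,2} = 1
G(24) = mex{1,1,3,2,3} = 0
G(25) = mex{0,0,0,3,2} = 1
G(26) = mex{1,1,1,2,3} = 0
G(27) = mex{0,0,0,3,2} = 1
G(28) = mex{1,1,1,2,3} = 0
G(29) = mex{0,0,0,3,2} = 1
G(30) = mex{1,1,1,0,3} = 2
G(31) = mex{2,0,0,1,0} = 3
G(32) = mex{3,1,1,0,1} = 2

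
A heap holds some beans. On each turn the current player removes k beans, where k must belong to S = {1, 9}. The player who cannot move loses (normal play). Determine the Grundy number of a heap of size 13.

n :  0  1  2  3  4  5  6  7  8  9 10 11 12 13
G :  0  1  0  1  0  1  0  1  0  1  0  1  0  1

1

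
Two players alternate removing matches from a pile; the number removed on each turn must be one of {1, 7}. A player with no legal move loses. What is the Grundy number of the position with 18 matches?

0

n :  0  1  2  3  4  5  6  7  8  9 10 11 12 13 14 15 16 17 18
G :  0  1  0  1  0  1  0  1  0  1  0  1  0  1  0  1  0  1  0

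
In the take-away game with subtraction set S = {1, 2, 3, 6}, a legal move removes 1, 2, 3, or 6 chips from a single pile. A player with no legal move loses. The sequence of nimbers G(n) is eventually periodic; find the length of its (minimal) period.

G(0) = 0
G(1) = mex{0} = 1
G(2) = mex{1,0} = 2
G(3) = mex{2,1,0} = 3
G(4) = mex{3,2,1} = 0
G(5) = mex{0,3,2} = 1
G(6) = mex{1,0,3,0} = 2
G(7) = mex{2,1,0,1} = 3
G(8) = mex{3,2,1,2} = 0
G(9) = mex{0,3,2,3} = 1
G(10) = mex{1,0,3,0} = 2
G(11) = mex{2,1,0,1} = 3
G(12) = mex{3,2,1,2} = 0
G(13) = mex{0,3,2,3} = 1
G(14) = mex{1,0,3,0} = 2
G(n+4) = G(n) holds for n = 0,…,5 (a full window of length max(S) = 6), so the sequence is purely periodic with period 4.

4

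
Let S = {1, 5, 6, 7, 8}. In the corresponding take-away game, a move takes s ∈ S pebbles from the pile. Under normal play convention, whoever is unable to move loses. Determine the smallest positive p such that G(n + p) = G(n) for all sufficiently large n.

13

G(0) = 0
G(1) = mex{0} = 1
G(2) = mex{1} = 0
G(3) = mex{0} = 1
G(4) = mex{1} = 0
G(5) = mex{0,0} = 1
G(6) = mex{1,1,0} = 2
G(7) = mex{2,0,1,0} = 3
G(8) = mex{3,1,0,1,0} = 2
G(9) = mex{2,0,1,0,1} = 3
G(10) = mex{3,1,0,1,0} = 2
G(11) = mex{2,2,1,0,1} = 3
G(12) = mex{3,3,2,1,0} = 4
G(13) = mex{4,2,3,2,1} = 0
G(14) = mex{0,3,2,3,2} = 1
G(15) = mex{1,2,3,2,3} = 0
G(16) = mex{0,3,2,3,2} = 1
G(17) = mex{1,4,3,2,3} = 0
G(18) = mex{0,0,4,3,2} = 1
G(19) = mex{1,1,0,4,3} = 2
G(20) = mex{2,0,1,0,4} = 3
G(21) = mex{3,1,0,1,0} = 2
G(22) = mex{2,0,1,0,1} = 3
G(23) = mex{3,1,0,1,0} = 2
G(24) = mex{2,2,1,0,1} = 3
G(25) = mex{3,3,2,1,0} = 4
G(26) = mex{4,2,3,2,1} = 0
G(27) = mex{0,3,2,3,2} = 1
G(n+13) = G(n) holds for n = 0,…,7 (a full window of length max(S) = 8), so the sequence is purely periodic with period 13.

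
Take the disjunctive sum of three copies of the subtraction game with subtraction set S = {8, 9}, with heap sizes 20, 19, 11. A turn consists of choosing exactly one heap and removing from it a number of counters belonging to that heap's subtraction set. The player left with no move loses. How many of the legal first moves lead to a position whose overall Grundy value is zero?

6

All heaps use S = {8, 9}:
n :  0  1  2  3  4  5  6  7  8  9 10 11 12 13 14 15 16 17 18 19 20
G :  0  0  0  0  0  0  0  0  1  1  1  1  1  1  1  1  2  0  0  0  0
Heap A: G(20) = 0.
Heap B: G(19) = 0.
Heap C: G(11) = 1.
Combined Grundy value = 0 ⊕ 0 ⊕ 1 = 1.
A winning move leaves total XOR = 0, i.e. changes one component's Grundy value g to g ⊕ X where X is the current total.
Heap A: need g' = 0⊕1 = 1. Options: 20−8→G=1, 20−9→G=1. Hits: 2.
Heap B: need g' = 0⊕1 = 1. Options: 19−8→G=1, 19−9→G=1. Hits: 2.
Heap C: need g' = 1⊕1 = 0. Options: 11−8→G=0, 11−9→G=0. Hits: 2.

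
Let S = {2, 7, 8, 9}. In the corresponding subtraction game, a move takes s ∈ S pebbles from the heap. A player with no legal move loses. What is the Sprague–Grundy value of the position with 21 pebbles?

1

G(0) = 0
G(1) = mex{} = 0
G(2) = mex{0} = 1
G(3) = mex{0} = 1
G(4) = mex{1} = 0
G(5) = mex{1} = 0
G(6) = mex{0} = 1
G(7) = mex{0,0} = 1
G(8) = mex{1,0,0} = 2
G(9) = mex{1,1,0,0} = 2
G(10) = mex{2,1,1,0} = 3
G(11) = mex{2,0,1,1} = 3
G(12) = mex{3,0,0,1} = 2
G(13) = mex{3,1,0,0} = 2
G(14) = mex{2,1,1,0} = 3
G(15) = mex{2,2,1,1} = 0
G(16) = mex{3,2,2,1} = 0
G(17) = mex{0,3,2,2} = 1
G(18) = mex{0,3,3,2} = 1
G(19) = mex{1,2,3,3} = 0
G(20) = mex{1,2,2,3} = 0
G(21) = mex{0,3,2,2} = 1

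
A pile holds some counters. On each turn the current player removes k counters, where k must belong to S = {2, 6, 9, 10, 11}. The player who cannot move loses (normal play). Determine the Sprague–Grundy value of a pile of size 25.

0

n :  0  1  2  3  4  5  6  7  8  9 10 11 12 13 14 15 16 17 18 19 20 21 22 23 24 25
G :  0  0  1  1  0  0  1  1  0  2  1  3  2  2  3  3  2  2  3  3  0  0  1  1  0  0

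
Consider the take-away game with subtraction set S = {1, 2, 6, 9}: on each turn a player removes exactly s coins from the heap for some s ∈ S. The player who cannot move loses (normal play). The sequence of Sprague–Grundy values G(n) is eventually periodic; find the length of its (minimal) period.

G(0) = 0
G(1) = mex{0} = 1
G(2) = mex{1,0} = 2
G(3) = mex{2,1} = 0
G(4) = mex{0,2} = 1
G(5) = mex{1,0} = 2
G(6) = mex{2,1,0} = 3
G(7) = mex{3,2,1} = 0
G(8) = mex{0,3,2} = 1
G(9) = mex{1,0,0,0} = 2
G(10) = mex{2,1,1,1} = 0
G(11) = mex{0,2,2,2} = 1
G(12) = mex{1,0,3,0} = 2
G(13) = mex{2,1,0,1} = 3
G(14) = mex{3,2,1,2} = 0
G(15) = mex{0,3,2,3} = 1
G(16) = mex{1,0,0,0} = 2
G(17) = mex{2,1,1,1} = 0
G(n+7) = G(n) holds for n = 0,…,8 (a full window of length max(S) = 9), so the sequence is purely periodic with period 7.

7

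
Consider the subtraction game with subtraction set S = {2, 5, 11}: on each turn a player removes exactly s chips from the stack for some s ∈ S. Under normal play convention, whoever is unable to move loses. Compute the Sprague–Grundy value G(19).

1

G(0) = 0
G(1) = mex{} = 0
G(2) = mex{0} = 1
G(3) = mex{0} = 1
G(4) = mex{1} = 0
G(5) = mex{1,0} = 2
G(6) = mex{0,0} = 1
G(7) = mex{2,1} = 0
G(8) = mex{1,1} = 0
G(9) = mex{0,0} = 1
G(10) = mex{0,2} = 1
G(11) = mex{1,1,0} = 2
G(12) = mex{1,0,0} = 2
G(13) = mex{2,0,1} = 3
G(14) = mex{2,1,1} = 0
G(15) = mex{3,1,0} = 2
G(16) = mex{0,2,2} = 1
G(17) = mex{2,2,1} = 0
G(18) = mex{1,3,0} = 2
G(19) = mex{0,0,0} = 1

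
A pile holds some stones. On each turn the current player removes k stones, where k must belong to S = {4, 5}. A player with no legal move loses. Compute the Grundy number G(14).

G(0) = 0
G(1) = mex{} = 0
G(2) = mex{} = 0
G(3) = mex{} = 0
G(4) = mex{0} = 1
G(5) = mex{0,0} = 1
G(6) = mex{0,0} = 1
G(7) = mex{0,0} = 1
G(8) = mex{1,0} = 2
G(9) = mex{1,1} = 0
G(10) = mex{1,1} = 0
G(11) = mex{1,1} = 0
G(12) = mex{2,1} = 0
G(13) = mex{0,2} = 1
G(14) = mex{0,0} = 1

1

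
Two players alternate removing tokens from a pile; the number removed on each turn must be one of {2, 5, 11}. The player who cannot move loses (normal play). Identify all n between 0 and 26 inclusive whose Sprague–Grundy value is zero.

n :  0  1  2  3  4  5  6  7  8  9 10 11 12 13 14 15 16 17 18 19 20 21 22 23 24 25 26
G :  0  0  1  1  0  2  1  0  0  1  1  2  2  3  0  2  1  0  2  1  0  0  1  1  0  2  1
P-positions are exactly the n with G(n) = 0.

0, 1, 4, 7, 8, 14, 17, 20, 21, 24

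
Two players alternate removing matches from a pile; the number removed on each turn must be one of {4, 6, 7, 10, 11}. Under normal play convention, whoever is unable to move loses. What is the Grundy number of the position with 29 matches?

3

G(0) = 0
G(1) = mex{} = 0
G(2) = mex{} = 0
G(3) = mex{} = 0
G(4) = mex{0} = 1
G(5) = mex{0} = 1
G(6) = mex{0,0} = 1
G(7) = mex{0,0,0} = 1
G(8) = mex{1,0,0} = 2
G(9) = mex{1,0,0} = 2
G(10) = mex{1,1,0,0} = 2
G(11) = mex{1,1,1,0,0} = 2
G(12) = mex{2,1,1,0,0} = 3
G(13) = mex{2,1,1,0,0} = 3
G(14) = mex{2,2,1,1,0} = 3
G(15) = mex{2,2,2,1,1} = 0
G(16) = mex{3,2,2,1,1} = 0
G(17) = mex{3,2,2,1,1} = 0
G(18) = mex{3,3,2,2,1} = 0
G(19) = mex{0,3,3,2,2} = 1
G(20) = mex{0,3,3,2,2} = 1
G(21) = mex{0,0,3,2,2} = 1
G(22) = mex{0,0,0,3,2} = 1
G(23) = mex{1,0,0,3,3} = 2
G(24) = mex{1,0,0,3,3} = 2
G(25) = mex{1,1,0,0,3} = 2
G(26) = mex{1,1,1,0,0} = 2
G(27) = mex{2,1,1,0,0} = 3
G(28) = mex{2,1,1,0,0} = 3
G(29) = mex{2,2,1,1,0} = 3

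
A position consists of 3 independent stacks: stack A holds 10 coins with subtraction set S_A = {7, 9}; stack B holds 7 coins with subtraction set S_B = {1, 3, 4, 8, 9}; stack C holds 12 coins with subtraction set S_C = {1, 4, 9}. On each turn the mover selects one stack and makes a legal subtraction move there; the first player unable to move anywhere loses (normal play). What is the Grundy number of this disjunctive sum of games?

1

Stack A, S = {7, 9}:
G(0) = 0
G(1) = mex{} = 0
G(2) = mex{} = 0
G(3) = mex{} = 0
G(4) = mex{} = 0
G(5) = mex{} = 0
G(6) = mex{} = 0
G(7) = mex{0} = 1
G(8) = mex{0} = 1
G(9) = mex{0,0} = 1
G(10) = mex{0,0} = 1
G_A(10) = 1.
Stack B, S = {1, 3, 4, 8, 9}:
G(0) = 0
G(1) = mex{0} = 1
G(2) = mex{1} = 0
G(3) = mex{0,0} = 1
G(4) = mex{1,1,0} = 2
G(5) = mex{2,0,1} = 3
G(6) = mex{3,1,0} = 2
G(7) = mex{2,2,1} = 0
G_B(7) = 0.
Stack C, S = {1, 4, 9}:
n :  0  1  2  3  4  5  6  7  8  9 10 11 12
G :  0  1  0  1  2  0  1  0  1  2  0  1  0
G_C(12) = 0.
Combined Grundy value = 1 ⊕ 0 ⊕ 0 = 1.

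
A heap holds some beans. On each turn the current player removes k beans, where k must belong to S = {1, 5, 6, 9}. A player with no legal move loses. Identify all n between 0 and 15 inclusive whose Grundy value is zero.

0, 2, 4, 12, 14

G(0) = 0
G(1) = mex{0} = 1
G(2) = mex{1} = 0
G(3) = mex{0} = 1
G(4) = mex{1} = 0
G(5) = mex{0,0} = 1
G(6) = mex{1,1,0} = 2
G(7) = mex{2,0,1} = 3
G(8) = mex{3,1,0} = 2
G(9) = mex{2,0,1,0} = 3
G(10) = mex{3,1,0,1} = 2
G(11) = mex{2,2,1,0} = 3
G(12) = mex{3,3,2,1} = 0
G(13) = mex{0,2,3,0} = 1
G(14) = mex{1,3,2,1} = 0
G(15) = mex{0,2,3,2} = 1
P-positions are exactly the n with G(n) = 0.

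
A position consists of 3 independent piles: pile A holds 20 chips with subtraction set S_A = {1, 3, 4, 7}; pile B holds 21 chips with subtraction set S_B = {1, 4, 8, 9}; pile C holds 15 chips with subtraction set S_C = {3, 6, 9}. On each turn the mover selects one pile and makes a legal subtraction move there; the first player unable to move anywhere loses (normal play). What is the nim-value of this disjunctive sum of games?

1

Pile A, S = {1, 3, 4, 7}:
n :  0  1  2  3  4  5  6  7  8  9 10 11 12 13 14 15 16 17 18 19 20
G :  0  1  0  1  2  3  2  3  0  1  0  1  2  3  2  3  0  1  0  1  2
G_A(20) = 2.
Pile B, S = {1, 4, 8, 9}:
n :  0  1  2  3  4  5  6  7  8  9 10 11 12 13 14 15 16 17 18 19 20 21
G :  0  1  0  1  2  0  1  0  1  2  3  2  0  1  2  3  2  0  1  0  1  2
G_B(21) = 2.
Pile C, S = {3, 6, 9}:
n :  0  1  2  3  4  5  6  7  8  9 10 11 12 13 14 15
G :  0  0  0  1  1  1  2  2  2  3  3  3  0  0  0  1
G_C(15) = 1.
Combined Grundy value = 2 ⊕ 2 ⊕ 1 = 1.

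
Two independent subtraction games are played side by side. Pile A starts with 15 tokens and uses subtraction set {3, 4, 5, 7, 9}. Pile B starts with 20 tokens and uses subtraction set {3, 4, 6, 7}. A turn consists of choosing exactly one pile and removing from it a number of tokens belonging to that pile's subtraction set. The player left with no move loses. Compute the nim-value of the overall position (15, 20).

Pile A, S = {3, 4, 5, 7, 9}:
G(0) = 0
G(1) = mex{} = 0
G(2) = mex{} = 0
G(3) = mex{0} = 1
G(4) = mex{0,0} = 1
G(5) = mex{0,0,0} = 1
G(6) = mex{1,0,0} = 2
G(7) = mex{1,1,0,0} = 2
G(8) = mex{1,1,1,0} = 2
G(9) = mex{2,1,1,0,0} = 3
G(10) = mex{2,2,1,1,0} = 3
G(11) = mex{2,2,2,1,0} = 3
G(12) = mex{3,2,2,1,1} = 0
G(13) = mex{3,3,2,2,1} = 0
G(14) = mex{3,3,3,2,1} = 0
G(15) = mex{0,3,3,2,2} = 1
G_A(15) = 1.
Pile B, S = {3, 4, 6, 7}:
n :  0  1  2  3  4  5  6  7  8  9 10 11 12 13 14 15 16 17 18 19 20
G :  0  0  0  1  1  1  2  2  2  3  0  0  0  1  1  1  2  2  2  3  0
G_B(20) = 0.
Combined Grundy value = 1 ⊕ 0 = 1.

1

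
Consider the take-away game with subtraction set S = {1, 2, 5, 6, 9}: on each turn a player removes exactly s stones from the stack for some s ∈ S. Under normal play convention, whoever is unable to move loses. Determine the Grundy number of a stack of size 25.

G(0) = 0
G(1) = mex{0} = 1
G(2) = mex{1,0} = 2
G(3) = mex{2,1} = 0
G(4) = mex{0,2} = 1
G(5) = mex{1,0,0} = 2
G(6) = mex{2,1,1,0} = 3
G(7) = mex{3,2,2,1} = 0
G(8) = mex{0,3,0,2} = 1
G(9) = mex{1,0,1,0,0} = 2
G(10) = mex{2,1,2,1,1} = 0
G(11) = mex{0,2,3,2,2} = 1
G(12) = mex{1,0,0,3,0} = 2
G(13) = mex{2,1,1,0,1} = 3
G(14) = mex{3,2,2,1,2} = 0
G(15) = mex{0,3,0,2,3} = 1
G(16) = mex{1,0,1,0,0} = 2
G(17) = mex{2,1,2,1,1} = 0
G(18) = mex{0,2,3,2,2} = 1
G(19) = mex{1,0,0,3,0} = 2
G(20) = mex{2,1,1,0,1} = 3
G(21) = mex{3,2,2,1,2} = 0
G(22) = mex{0,3,0,2,3} = 1
G(23) = mex{1,0,1,0,0} = 2
G(24) = mex{2,1,2,1,1} = 0
G(25) = mex{0,2,3,2,2} = 1

1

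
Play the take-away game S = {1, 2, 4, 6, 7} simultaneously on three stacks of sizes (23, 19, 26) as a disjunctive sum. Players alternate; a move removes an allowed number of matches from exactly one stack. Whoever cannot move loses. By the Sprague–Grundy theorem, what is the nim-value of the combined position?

6

All stacks use S = {1, 2, 4, 6, 7}:
n :  0  1  2  3  4  5  6  7  8  9 10 11 12 13 14 15 16 17 18 19 20 21 22 23 24 25 26
G :  0  1  2  0  1  2  3  4  0  1  2  0  1  2  3  4  0  1  2  0  1  2  3  4  0  1  2
Stack A: G(23) = 4.
Stack B: G(19) = 0.
Stack C: G(26) = 2.
Combined Grundy value = 4 ⊕ 0 ⊕ 2 = 6.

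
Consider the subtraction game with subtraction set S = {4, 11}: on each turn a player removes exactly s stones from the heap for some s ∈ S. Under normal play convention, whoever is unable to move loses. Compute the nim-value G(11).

n :  0  1  2  3  4  5  6  7  8  9 10 11
G :  0  0  0  0  1  1  1  1  0  0  0  2

2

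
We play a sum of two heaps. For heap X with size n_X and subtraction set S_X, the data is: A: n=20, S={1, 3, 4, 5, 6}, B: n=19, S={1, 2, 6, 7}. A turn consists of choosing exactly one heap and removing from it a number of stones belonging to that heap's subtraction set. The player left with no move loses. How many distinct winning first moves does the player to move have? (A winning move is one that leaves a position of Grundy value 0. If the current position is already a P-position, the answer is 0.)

0

Heap A, S = {1, 3, 4, 5, 6}:
n :  0  1  2  3  4  5  6  7  8  9 10 11 12 13 14 15 16 17 18 19 20
G :  0  1  0  1  2  3  2  3  4  0  1  0  1  2  3  2  3  4  0  1  0
G_A(20) = 0.
Heap B, S = {1, 2, 6, 7}:
G(0) = 0
G(1) = mex{0} = 1
G(2) = mex{1,0} = 2
G(3) = mex{2,1} = 0
G(4) = mex{0,2} = 1
G(5) = mex{1,0} = 2
G(6) = mex{2,1,0} = 3
G(7) = mex{3,2,1,0} = 4
G(8) = mex{4,3,2,1} = 0
G(9) = mex{0,4,0,2} = 1
G(10) = mex{1,0,1,0} = 2
G(11) = mex{2,1,2,1} = 0
G(12) = mex{0,2,3,2} = 1
G(13) = mex{1,0,4,3} = 2
G(14) = mex{2,1,0,4} = 3
G(15) = mex{3,2,1,0} = 4
G(16) = mex{4,3,2,1} = 0
G(17) = mex{0,4,0,2} = 1
G(18) = mex{1,0,1,0} = 2
G(19) = mex{2,1,2,1} = 0
G_B(19) = 0.
Combined Grundy value = 0 ⊕ 0 = 0.
A winning move leaves total XOR = 0, i.e. changes one component's Grundy value g to g ⊕ X where X is the current total.
Heap A: target g' = 0⊕0 = 0, but every legal move changes the Grundy value (mex property), so 0 moves.
Heap B: target g' = 0⊕0 = 0, but every legal move changes the Grundy value (mex property), so 0 moves.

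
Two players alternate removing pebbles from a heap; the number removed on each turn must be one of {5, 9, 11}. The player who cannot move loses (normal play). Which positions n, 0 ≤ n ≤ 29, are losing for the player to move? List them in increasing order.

0, 1, 2, 3, 4, 16, 17, 18, 19, 20

G(0) = 0
G(1) = mex{} = 0
G(2) = mex{} = 0
G(3) = mex{} = 0
G(4) = mex{} = 0
G(5) = mex{0} = 1
G(6) = mex{0} = 1
G(7) = mex{0} = 1
G(8) = mex{0} = 1
G(9) = mex{0,0} = 1
G(10) = mex{1,0} = 2
G(11) = mex{1,0,0} = 2
G(12) = mex{1,0,0} = 2
G(13) = mex{1,0,0} = 2
G(14) = mex{1,1,0} = 2
G(15) = mex{2,1,0} = 3
G(16) = mex{2,1,1} = 0
G(17) = mex{2,1,1} = 0
G(18) = mex{2,1,1} = 0
G(19) = mex{2,2,1} = 0
G(20) = mex{3,2,1} = 0
G(21) = mex{0,2,2} = 1
G(22) = mex{0,2,2} = 1
G(23) = mex{0,2,2} = 1
G(24) = mex{0,3,2} = 1
G(25) = mex{0,0,2} = 1
G(26) = mex{1,0,3} = 2
G(27) = mex{1,0,0} = 2
G(28) = mex{1,0,0} = 2
G(29) = mex{1,0,0} = 2
P-positions are exactly the n with G(n) = 0.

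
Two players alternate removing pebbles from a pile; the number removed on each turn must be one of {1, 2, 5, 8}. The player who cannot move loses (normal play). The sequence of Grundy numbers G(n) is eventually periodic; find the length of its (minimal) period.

3

n :  0  1  2  3  4  5  6  7  8  9 10 11 12 13 14
G :  0  1  2  0  1  2  0  1  2  0  1  2  0  1  2
G(n+3) = G(n) holds for n = 0,…,7 (a full window of length max(S) = 8), so the sequence is purely periodic with period 3.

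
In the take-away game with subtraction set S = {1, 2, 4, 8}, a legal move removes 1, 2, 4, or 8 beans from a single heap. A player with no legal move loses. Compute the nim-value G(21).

0

n :  0  1  2  3  4  5  6  7  8  9 10 11 12 13 14 15 16 17 18 19 20 21
G :  0  1  2  0  1  2  0  1  2  0  1  2  0  1  2  0  1  2  0  1  2  0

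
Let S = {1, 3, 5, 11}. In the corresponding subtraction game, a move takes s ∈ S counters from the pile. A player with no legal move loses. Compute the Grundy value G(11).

1

n :  0  1  2  3  4  5  6  7  8  9 10 11
G :  0  1  0  1  0  1  0  1  0  1  0  1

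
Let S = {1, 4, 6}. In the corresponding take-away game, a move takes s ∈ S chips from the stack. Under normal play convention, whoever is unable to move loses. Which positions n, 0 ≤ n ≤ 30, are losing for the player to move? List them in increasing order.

0, 2, 5, 7, 10, 12, 15, 17, 20, 22, 25, 27, 30

n :  0  1  2  3  4  5  6  7  8  9 10 11 12 13 14 15 16 17 18 19 20 21 22 23 24 25 26 27 28 29 30
G :  0  1  0  1  2  0  1  0  1  2  0  1  0  1  2  0  1  0  1  2  0  1  0  1  2  0  1  0  1  2  0
P-positions are exactly the n with G(n) = 0.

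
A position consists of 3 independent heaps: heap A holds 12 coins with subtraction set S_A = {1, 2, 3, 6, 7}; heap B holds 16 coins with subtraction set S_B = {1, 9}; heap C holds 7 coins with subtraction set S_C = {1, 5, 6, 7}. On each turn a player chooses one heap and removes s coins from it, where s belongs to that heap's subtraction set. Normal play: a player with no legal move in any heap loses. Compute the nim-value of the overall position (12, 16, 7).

3

Heap A, S = {1, 2, 3, 6, 7}:
G(0) = 0
G(1) = mex{0} = 1
G(2) = mex{1,0} = 2
G(3) = mex{2,1,0} = 3
G(4) = mex{3,2,1} = 0
G(5) = mex{0,3,2} = 1
G(6) = mex{1,0,3,0} = 2
G(7) = mex{2,1,0,1,0} = 3
G(8) = mex{3,2,1,2,1} = 0
G(9) = mex{0,3,2,3,2} = 1
G(10) = mex{1,0,3,0,3} = 2
G(11) = mex{2,1,0,1,0} = 3
G(12) = mex{3,2,1,2,1} = 0
G_A(12) = 0.
Heap B, S = {1, 9}:
G(0) = 0
G(1) = mex{0} = 1
G(2) = mex{1} = 0
G(3) = mex{0} = 1
G(4) = mex{1} = 0
G(5) = mex{0} = 1
G(6) = mex{1} = 0
G(7) = mex{0} = 1
G(8) = mex{1} = 0
G(9) = mex{0,0} = 1
G(10) = mex{1,1} = 0
G(11) = mex{0,0} = 1
G(12) = mex{1,1} = 0
G(13) = mex{0,0} = 1
G(14) = mex{1,1} = 0
G(15) = mex{0,0} = 1
G(16) = mex{1,1} = 0
G_B(16) = 0.
Heap C, S = {1, 5, 6, 7}:
G(0) = 0
G(1) = mex{0} = 1
G(2) = mex{1} = 0
G(3) = mex{0} = 1
G(4) = mex{1} = 0
G(5) = mex{0,0} = 1
G(6) = mex{1,1,0} = 2
G(7) = mex{2,0,1,0} = 3
G_C(7) = 3.
Combined Grundy value = 0 ⊕ 0 ⊕ 3 = 3.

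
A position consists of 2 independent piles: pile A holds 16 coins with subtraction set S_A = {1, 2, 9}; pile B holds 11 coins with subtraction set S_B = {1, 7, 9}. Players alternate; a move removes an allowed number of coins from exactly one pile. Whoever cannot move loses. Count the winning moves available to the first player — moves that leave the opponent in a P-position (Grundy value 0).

5

Pile A, S = {1, 2, 9}:
n :  0  1  2  3  4  5  6  7  8  9 10 11 12 13 14 15 16
G :  0  1  2  0  1  2  0  1  2  3  0  1  2  0  1  2  0
G_A(16) = 0.
Pile B, S = {1, 7, 9}:
n :  0  1  2  3  4  5  6  7  8  9 10 11
G :  0  1  0  1  0  1  0  1  0  1  0  1
G_B(11) = 1.
Combined Grundy value = 0 ⊕ 1 = 1.
A winning move leaves total XOR = 0, i.e. changes one component's Grundy value g to g ⊕ X where X is the current total.
Pile A: need g' = 0⊕1 = 1. Options: 16−1→G=2, 16−2→G=1, 16−9→G=1. Hits: 2.
Pile B: need g' = 1⊕1 = 0. Options: 11−1→G=0, 11−7→G=0, 11−9→G=0. Hits: 3.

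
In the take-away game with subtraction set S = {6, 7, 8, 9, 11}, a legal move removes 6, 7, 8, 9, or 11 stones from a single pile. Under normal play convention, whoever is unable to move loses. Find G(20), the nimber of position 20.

0

G(0) = 0
G(1) = mex{} = 0
G(2) = mex{} = 0
G(3) = mex{} = 0
G(4) = mex{} = 0
G(5) = mex{} = 0
G(6) = mex{0} = 1
G(7) = mex{0,0} = 1
G(8) = mex{0,0,0} = 1
G(9) = mex{0,0,0,0} = 1
G(10) = mex{0,0,0,0} = 1
G(11) = mex{0,0,0,0,0} = 1
G(12) = mex{1,0,0,0,0} = 2
G(13) = mex{1,1,0,0,0} = 2
G(14) = mex{1,1,1,0,0} = 2
G(15) = mex{1,1,1,1,0} = 2
G(16) = mex{1,1,1,1,0} = 2
G(17) = mex{1,1,1,1,1} = 0
G(18) = mex{2,1,1,1,1} = 0
G(19) = mex{2,2,1,1,1} = 0
G(20) = mex{2,2,2,1,1} = 0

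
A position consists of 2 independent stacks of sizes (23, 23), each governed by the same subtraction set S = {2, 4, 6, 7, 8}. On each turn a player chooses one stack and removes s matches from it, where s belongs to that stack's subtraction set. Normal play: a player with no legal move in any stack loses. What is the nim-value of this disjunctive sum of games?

0

All stacks use S = {2, 4, 6, 7, 8}:
n :  0  1  2  3  4  5  6  7  8  9 10 11 12 13 14 15 16 17 18 19 20 21 22 23
G :  0  0  1  1  2  2  3  3  4  4  0  0  1  1  2  2  3  3  4  4  0  0  1  1
Stack A: G(23) = 1.
Stack B: G(23) = 1.
Combined Grundy value = 1 ⊕ 1 = 0.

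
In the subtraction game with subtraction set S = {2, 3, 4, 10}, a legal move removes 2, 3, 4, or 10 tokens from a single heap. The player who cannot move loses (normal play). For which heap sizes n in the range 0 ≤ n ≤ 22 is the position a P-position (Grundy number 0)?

0, 1, 6, 7, 12, 13, 18, 19

n :  0  1  2  3  4  5  6  7  8  9 10 11 12 13 14 15 16 17 18 19 20 21 22
G :  0  0  1  1  2  2  0  0  1  1  2  2  0  0  1  1  2  2  0  0  1  1  2
P-positions are exactly the n with G(n) = 0.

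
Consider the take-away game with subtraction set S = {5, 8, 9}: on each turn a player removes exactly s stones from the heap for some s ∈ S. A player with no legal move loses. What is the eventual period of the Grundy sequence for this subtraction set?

G(0) = 0
G(1) = mex{} = 0
G(2) = mex{} = 0
G(3) = mex{} = 0
G(4) = mex{} = 0
G(5) = mex{0} = 1
G(6) = mex{0} = 1
G(7) = mex{0} = 1
G(8) = mex{0,0} = 1
G(9) = mex{0,0,0} = 1
G(10) = mex{1,0,0} = 2
G(11) = mex{1,0,0} = 2
G(12) = mex{1,0,0} = 2
G(13) = mex{1,1,0} = 2
G(14) = mex{1,1,1} = 0
G(15) = mex{2,1,1} = 0
G(16) = mex{2,1,1} = 0
G(17) = mex{2,1,1} = 0
G(18) = mex{2,2,1} = 0
G(19) = mex{0,2,2} = 1
G(20) = mex{0,2,2} = 1
G(21) = mex{0,2,2} = 1
G(22) = mex{0,0,2} = 1
G(23) = mex{0,0,0} = 1
G(24) = mex{1,0,0} = 2
G(25) = mex{1,0,0} = 2
G(26) = mex{1,0,0} = 2
G(27) = mex{1,1,0} = 2
G(28) = mex{1,1,1} = 0
G(29) = mex{2,1,1} = 0
G(n+14) = G(n) holds for n = 0,…,8 (a full window of length max(S) = 9), so the sequence is purely periodic with period 14.

14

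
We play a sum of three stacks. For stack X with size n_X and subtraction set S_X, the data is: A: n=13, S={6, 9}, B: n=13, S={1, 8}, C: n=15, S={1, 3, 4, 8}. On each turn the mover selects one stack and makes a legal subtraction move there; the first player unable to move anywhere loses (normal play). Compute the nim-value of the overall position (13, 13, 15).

Stack A, S = {6, 9}:
n :  0  1  2  3  4  5  6  7  8  9 10 11 12 13
G :  0  0  0  0  0  0  1  1  1  1  1  1  2  2
G_A(13) = 2.
Stack B, S = {1, 8}:
n :  0  1  2  3  4  5  6  7  8  9 10 11 12 13
G :  0  1  0  1  0  1  0  1  2  0  1  0  1  0
G_B(13) = 0.
Stack C, S = {1, 3, 4, 8}:
G(0) = 0
G(1) = mex{0} = 1
G(2) = mex{1} = 0
G(3) = mex{0,0} = 1
G(4) = mex{1,1,0} = 2
G(5) = mex{2,0,1} = 3
G(6) = mex{3,1,0} = 2
G(7) = mex{2,2,1} = 0
G(8) = mex{0,3,2,0} = 1
G(9) = mex{1,2,3,1} = 0
G(10) = mex{0,0,2,0} = 1
G(11) = mex{1,1,0,1} = 2
G(12) = mex{2,0,1,2} = 3
G(13) = mex{3,1,0,3} = 2
G(14) = mex{2,2,1,2} = 0
G(15) = mex{0,3,2,0} = 1
G_C(15) = 1.
Combined Grundy value = 2 ⊕ 0 ⊕ 1 = 3.

3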